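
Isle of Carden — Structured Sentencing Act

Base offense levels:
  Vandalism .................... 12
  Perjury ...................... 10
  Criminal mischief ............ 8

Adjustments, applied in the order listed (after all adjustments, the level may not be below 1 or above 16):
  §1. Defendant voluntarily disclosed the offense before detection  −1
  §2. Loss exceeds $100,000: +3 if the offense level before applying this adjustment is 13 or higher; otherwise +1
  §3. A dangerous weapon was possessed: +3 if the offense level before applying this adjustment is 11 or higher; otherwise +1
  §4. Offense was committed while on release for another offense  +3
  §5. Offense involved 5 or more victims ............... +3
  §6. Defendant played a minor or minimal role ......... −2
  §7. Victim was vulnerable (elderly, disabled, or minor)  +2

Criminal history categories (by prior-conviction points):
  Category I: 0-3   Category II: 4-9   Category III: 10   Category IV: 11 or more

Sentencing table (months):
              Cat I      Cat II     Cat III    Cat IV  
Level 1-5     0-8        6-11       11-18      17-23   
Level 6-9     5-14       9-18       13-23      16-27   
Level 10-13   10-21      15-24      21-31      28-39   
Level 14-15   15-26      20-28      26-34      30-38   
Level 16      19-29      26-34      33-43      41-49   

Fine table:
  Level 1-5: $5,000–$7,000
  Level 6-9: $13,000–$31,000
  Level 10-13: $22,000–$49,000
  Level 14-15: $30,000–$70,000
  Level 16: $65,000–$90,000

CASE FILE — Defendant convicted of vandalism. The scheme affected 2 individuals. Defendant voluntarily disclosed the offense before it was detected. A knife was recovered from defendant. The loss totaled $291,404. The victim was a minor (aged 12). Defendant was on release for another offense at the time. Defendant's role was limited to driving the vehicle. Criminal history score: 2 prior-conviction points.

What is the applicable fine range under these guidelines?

$65,000–$90,000

Base offense level for vandalism: 12.
§1 applies: 12 − 1 = 11.
§2 applies (level before this adjustment is 11 < 13, so +1): 11 + 1 = 12.
§3 applies (level before this adjustment is 12 ≥ 11, so +3): 12 + 3 = 15.
§4 applies: 15 + 3 = 18.
§6 applies: 18 − 2 = 16.
§7 applies: 16 + 2 = 18.
Level 18 exceeds the maximum of 16; capped at 16.
Final offense level: 16.
Level 16 falls in the 16 band.
Fine table: Level 16 → $65,000–$90,000.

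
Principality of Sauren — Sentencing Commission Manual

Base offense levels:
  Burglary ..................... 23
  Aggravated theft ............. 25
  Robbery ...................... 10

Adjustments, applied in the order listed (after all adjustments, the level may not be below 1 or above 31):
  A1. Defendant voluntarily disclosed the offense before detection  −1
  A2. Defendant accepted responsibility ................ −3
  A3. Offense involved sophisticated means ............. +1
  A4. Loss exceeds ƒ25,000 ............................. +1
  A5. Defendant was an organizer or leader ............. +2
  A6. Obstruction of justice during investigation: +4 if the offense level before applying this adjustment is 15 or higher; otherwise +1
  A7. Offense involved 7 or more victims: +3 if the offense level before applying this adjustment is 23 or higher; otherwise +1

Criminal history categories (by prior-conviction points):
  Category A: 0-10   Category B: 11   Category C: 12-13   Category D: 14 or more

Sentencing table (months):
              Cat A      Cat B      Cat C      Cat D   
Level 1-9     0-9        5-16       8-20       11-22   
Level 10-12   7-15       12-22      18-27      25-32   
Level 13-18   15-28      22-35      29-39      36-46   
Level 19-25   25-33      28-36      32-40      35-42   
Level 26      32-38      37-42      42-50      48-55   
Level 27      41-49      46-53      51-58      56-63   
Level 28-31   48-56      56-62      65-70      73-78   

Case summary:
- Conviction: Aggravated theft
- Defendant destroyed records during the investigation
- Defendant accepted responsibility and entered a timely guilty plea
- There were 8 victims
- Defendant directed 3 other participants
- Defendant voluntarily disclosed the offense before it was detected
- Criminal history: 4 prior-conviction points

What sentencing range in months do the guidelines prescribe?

Base offense level for aggravated theft: 25.
A1 applies: 25 − 1 = 24.
A2 applies: 24 − 3 = 21.
A5 applies: 21 + 2 = 23.
A6 applies (level before this adjustment is 23 ≥ 15, so +4): 23 + 4 = 27.
A7 applies (level before this adjustment is 27 ≥ 23, so +3): 27 + 3 = 30.
Final offense level: 30.
Criminal history: 4 prior points → Category A (0-10).
Level 30 falls in the 28-31 band.
Grid: Level 28-31 × Category A = 48-56 months.

48-56 months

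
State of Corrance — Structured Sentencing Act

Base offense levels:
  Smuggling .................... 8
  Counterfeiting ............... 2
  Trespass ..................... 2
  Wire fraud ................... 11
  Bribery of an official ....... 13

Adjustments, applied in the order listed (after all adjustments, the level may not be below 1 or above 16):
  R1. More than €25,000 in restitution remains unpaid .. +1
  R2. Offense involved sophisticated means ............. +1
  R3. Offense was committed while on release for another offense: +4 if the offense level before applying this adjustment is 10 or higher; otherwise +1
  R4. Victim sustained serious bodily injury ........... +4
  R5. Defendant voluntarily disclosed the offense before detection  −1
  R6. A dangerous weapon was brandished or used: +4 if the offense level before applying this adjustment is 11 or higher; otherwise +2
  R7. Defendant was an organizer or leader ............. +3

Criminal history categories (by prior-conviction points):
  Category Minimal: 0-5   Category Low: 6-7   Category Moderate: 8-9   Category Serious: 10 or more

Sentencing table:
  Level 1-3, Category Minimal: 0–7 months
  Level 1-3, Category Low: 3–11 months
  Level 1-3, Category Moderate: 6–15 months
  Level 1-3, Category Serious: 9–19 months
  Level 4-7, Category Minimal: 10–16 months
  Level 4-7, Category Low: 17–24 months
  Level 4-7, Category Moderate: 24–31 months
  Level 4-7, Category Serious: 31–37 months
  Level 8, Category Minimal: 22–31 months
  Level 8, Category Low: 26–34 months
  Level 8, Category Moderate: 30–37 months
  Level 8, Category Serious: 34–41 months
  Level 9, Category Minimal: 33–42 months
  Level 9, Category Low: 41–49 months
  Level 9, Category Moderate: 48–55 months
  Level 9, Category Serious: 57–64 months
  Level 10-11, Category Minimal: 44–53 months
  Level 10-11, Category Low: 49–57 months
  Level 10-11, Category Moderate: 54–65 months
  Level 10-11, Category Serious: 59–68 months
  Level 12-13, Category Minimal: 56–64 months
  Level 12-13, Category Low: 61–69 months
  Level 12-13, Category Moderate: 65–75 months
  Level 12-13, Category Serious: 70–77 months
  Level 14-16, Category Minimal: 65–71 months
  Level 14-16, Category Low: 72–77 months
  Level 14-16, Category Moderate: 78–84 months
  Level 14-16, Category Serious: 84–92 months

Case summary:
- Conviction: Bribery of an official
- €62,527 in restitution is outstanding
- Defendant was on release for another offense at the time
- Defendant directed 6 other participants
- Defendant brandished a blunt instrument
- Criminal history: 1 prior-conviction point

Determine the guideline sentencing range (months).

Base offense level for bribery of an official: 13.
R1 applies: 13 + 1 = 14.
R2 does not apply.
R3 applies (level before this adjustment is 14 ≥ 10, so +4): 14 + 4 = 18.
R4 does not apply.
R5 does not apply.
R6 applies (level before this adjustment is 18 ≥ 11, so +4): 18 + 4 = 22.
R7 applies: 22 + 3 = 25.
Level 25 exceeds the maximum of 16; capped at 16.
Final offense level: 16.
Criminal history: 1 prior point → Category Minimal (0-5).
Level 16 falls in the 14-16 band.
Grid: Level 14-16 × Category Minimal = 65-71 months.

65-71 months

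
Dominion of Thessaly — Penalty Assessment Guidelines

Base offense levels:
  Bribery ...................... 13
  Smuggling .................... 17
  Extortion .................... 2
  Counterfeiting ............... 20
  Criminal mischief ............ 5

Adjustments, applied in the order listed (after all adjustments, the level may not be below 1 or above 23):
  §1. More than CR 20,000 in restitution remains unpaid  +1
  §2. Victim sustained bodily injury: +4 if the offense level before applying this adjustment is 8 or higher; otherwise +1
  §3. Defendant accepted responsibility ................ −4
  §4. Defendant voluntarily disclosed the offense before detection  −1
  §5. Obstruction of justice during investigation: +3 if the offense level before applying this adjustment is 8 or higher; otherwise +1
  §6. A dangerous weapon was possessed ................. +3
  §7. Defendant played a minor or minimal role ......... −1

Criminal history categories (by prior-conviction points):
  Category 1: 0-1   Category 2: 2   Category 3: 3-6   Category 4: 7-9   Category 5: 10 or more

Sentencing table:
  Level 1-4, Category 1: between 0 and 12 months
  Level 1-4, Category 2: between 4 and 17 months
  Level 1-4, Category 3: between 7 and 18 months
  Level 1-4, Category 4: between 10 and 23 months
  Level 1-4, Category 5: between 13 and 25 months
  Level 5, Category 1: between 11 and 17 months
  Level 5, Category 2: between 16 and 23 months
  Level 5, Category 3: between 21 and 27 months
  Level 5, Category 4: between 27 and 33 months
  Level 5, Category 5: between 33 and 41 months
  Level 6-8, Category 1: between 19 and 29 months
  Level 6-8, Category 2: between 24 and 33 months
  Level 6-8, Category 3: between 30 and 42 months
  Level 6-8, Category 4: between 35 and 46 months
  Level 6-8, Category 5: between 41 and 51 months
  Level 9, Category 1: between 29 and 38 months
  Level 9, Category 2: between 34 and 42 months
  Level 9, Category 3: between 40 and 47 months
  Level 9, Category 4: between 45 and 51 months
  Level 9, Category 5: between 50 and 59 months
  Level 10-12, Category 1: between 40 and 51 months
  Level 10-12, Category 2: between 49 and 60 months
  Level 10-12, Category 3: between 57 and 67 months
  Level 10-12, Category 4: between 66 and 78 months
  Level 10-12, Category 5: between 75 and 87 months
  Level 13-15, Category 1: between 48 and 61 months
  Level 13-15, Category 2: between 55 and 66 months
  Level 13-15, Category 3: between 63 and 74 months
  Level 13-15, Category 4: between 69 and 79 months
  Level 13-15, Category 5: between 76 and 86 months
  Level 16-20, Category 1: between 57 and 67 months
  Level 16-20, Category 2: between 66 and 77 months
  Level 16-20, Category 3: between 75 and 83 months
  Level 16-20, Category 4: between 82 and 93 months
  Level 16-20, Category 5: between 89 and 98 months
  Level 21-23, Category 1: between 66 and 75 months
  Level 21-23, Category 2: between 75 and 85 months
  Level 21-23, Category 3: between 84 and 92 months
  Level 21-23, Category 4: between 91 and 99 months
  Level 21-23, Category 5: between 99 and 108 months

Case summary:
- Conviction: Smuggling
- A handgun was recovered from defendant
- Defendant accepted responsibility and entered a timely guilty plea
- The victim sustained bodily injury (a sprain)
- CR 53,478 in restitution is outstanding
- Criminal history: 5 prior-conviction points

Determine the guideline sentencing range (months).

84-92 months

Base offense level for smuggling: 17.
§1 applies: 17 + 1 = 18.
§2 applies (level before this adjustment is 18 ≥ 8, so +4): 18 + 4 = 22.
§3 applies: 22 − 4 = 18.
§4 does not apply.
§6 applies: 18 + 3 = 21.
Final offense level: 21.
Criminal history: 5 prior points → Category 3 (3-6).
Level 21 falls in the 21-23 band.
Grid: Level 21-23 × Category 3 = 84-92 months.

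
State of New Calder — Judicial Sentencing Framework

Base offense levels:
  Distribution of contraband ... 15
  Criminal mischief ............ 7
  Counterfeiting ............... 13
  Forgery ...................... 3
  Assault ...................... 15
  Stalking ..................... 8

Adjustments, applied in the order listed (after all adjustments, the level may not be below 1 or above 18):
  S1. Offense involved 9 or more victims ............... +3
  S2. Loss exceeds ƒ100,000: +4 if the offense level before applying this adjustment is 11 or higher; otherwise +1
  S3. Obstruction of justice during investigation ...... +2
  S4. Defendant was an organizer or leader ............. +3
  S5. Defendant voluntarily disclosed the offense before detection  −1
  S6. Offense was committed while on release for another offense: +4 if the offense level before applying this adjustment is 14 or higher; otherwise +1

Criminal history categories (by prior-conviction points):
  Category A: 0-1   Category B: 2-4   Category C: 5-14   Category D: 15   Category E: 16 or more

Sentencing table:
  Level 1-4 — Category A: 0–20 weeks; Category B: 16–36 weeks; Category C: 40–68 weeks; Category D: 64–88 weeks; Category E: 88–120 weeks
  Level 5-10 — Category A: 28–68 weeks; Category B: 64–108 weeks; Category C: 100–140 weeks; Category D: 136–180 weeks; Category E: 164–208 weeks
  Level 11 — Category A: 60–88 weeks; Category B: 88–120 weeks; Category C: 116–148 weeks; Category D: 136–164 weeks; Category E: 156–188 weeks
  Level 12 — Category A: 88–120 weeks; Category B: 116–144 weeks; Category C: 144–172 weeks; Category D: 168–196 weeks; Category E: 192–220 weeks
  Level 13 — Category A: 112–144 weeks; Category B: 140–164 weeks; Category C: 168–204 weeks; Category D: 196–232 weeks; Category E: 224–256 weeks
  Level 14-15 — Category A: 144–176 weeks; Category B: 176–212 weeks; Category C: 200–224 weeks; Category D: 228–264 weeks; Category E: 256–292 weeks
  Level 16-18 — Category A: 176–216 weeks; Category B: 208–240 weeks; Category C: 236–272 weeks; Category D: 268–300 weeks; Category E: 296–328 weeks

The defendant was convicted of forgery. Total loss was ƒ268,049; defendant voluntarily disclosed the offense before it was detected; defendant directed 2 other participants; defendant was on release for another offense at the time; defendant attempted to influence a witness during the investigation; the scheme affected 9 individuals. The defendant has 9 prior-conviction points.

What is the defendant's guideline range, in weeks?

Base offense level for forgery: 3.
S1 applies: 3 + 3 = 6.
S2 applies (level before this adjustment is 6 < 11, so +1): 6 + 1 = 7.
S3 applies: 7 + 2 = 9.
S4 applies: 9 + 3 = 12.
S5 applies: 12 − 1 = 11.
S6 applies (level before this adjustment is 11 < 14, so +1): 11 + 1 = 12.
Final offense level: 12.
Criminal history: 9 prior points → Category C (5-14).
Level 12 falls in the 12 band.
Grid: Level 12 × Category C = 144-172 weeks.

144-172 weeks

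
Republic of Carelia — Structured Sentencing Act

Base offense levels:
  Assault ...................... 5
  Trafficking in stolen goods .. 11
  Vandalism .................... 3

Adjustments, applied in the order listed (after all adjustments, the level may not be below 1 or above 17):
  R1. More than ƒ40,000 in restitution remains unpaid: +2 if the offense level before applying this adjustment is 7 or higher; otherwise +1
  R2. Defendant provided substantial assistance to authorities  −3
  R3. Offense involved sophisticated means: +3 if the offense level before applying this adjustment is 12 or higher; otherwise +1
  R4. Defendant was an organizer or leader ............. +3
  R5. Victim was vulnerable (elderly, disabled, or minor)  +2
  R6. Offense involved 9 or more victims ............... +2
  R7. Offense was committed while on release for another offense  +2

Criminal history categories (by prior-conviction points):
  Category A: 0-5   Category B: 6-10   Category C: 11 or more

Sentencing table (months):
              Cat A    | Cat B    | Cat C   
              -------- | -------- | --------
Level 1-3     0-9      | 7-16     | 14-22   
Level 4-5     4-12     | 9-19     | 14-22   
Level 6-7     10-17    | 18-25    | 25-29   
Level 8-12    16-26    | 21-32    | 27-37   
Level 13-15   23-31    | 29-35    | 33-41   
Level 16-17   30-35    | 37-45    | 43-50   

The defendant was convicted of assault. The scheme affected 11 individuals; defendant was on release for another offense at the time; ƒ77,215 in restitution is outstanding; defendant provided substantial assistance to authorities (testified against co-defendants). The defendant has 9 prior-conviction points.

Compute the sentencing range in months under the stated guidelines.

18-25 months

Base offense level for assault: 5.
R1 applies (level before this adjustment is 5 < 7, so +1): 5 + 1 = 6.
R2 applies: 6 − 3 = 3.
R3 does not apply.
R6 applies: 3 + 2 = 5.
R7 applies: 5 + 2 = 7.
Final offense level: 7.
Criminal history: 9 prior points → Category B (6-10).
Level 7 falls in the 6-7 band.
Grid: Level 6-7 × Category B = 18-25 months.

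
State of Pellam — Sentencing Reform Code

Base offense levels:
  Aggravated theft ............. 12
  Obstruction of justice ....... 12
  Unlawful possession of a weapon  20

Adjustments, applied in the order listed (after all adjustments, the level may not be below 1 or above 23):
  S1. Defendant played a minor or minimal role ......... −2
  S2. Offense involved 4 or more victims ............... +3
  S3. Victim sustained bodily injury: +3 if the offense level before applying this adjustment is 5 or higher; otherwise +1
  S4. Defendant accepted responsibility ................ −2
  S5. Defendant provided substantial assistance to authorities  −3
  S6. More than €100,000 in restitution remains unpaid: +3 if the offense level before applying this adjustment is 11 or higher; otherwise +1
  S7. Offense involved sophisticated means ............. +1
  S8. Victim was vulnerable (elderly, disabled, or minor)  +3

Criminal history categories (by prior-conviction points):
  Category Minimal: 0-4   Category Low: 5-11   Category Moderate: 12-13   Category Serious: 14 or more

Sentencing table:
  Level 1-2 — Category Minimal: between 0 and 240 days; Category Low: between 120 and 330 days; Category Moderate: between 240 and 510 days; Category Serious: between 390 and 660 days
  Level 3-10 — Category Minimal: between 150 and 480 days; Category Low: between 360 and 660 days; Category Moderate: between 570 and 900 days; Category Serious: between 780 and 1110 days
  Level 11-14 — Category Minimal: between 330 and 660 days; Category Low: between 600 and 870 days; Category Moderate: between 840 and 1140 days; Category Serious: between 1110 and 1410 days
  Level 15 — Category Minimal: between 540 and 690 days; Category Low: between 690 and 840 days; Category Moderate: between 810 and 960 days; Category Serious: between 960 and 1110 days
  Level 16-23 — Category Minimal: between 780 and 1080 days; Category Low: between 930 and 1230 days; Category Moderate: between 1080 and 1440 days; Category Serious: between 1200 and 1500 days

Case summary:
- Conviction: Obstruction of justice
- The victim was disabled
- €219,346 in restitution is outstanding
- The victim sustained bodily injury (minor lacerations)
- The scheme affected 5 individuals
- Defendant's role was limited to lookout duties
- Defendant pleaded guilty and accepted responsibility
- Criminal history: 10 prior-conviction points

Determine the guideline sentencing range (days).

Base offense level for obstruction of justice: 12.
S1 applies: 12 − 2 = 10.
S2 applies: 10 + 3 = 13.
S3 applies (level before this adjustment is 13 ≥ 5, so +3): 13 + 3 = 16.
S4 applies: 16 − 2 = 14.
S5 does not apply.
S6 applies (level before this adjustment is 14 ≥ 11, so +3): 14 + 3 = 17.
S8 applies: 17 + 3 = 20.
Final offense level: 20.
Criminal history: 10 prior points → Category Low (5-11).
Level 20 falls in the 16-23 band.
Grid: Level 16-23 × Category Low = 930-1230 days.

930-1230 days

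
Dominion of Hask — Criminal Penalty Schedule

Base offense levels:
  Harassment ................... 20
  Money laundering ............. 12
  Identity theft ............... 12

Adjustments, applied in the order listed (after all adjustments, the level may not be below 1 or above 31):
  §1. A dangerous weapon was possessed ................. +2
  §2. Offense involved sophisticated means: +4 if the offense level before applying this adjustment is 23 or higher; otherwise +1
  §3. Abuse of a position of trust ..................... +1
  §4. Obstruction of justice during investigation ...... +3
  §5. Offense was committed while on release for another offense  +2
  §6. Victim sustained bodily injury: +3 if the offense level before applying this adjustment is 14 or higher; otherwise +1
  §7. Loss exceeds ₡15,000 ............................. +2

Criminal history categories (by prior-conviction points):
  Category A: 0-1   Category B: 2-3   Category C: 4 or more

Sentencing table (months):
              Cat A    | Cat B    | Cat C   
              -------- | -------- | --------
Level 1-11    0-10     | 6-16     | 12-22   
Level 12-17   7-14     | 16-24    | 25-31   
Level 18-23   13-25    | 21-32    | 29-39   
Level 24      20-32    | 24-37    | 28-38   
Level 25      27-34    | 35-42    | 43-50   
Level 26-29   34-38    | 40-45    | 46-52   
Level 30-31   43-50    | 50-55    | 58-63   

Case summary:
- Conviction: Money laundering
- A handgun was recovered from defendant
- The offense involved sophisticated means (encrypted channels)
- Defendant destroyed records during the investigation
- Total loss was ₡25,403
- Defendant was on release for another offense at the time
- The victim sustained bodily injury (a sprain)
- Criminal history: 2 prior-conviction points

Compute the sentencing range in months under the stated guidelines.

Base offense level for money laundering: 12.
§1 applies: 12 + 2 = 14.
§2 applies (level before this adjustment is 14 < 23, so +1): 14 + 1 = 15.
§3 does not apply.
§4 applies: 15 + 3 = 18.
§5 applies: 18 + 2 = 20.
§6 applies (level before this adjustment is 20 ≥ 14, so +3): 20 + 3 = 23.
§7 applies: 23 + 2 = 25.
Final offense level: 25.
Criminal history: 2 prior points → Category B (2-3).
Level 25 falls in the 25 band.
Grid: Level 25 × Category B = 35-42 months.

35-42 months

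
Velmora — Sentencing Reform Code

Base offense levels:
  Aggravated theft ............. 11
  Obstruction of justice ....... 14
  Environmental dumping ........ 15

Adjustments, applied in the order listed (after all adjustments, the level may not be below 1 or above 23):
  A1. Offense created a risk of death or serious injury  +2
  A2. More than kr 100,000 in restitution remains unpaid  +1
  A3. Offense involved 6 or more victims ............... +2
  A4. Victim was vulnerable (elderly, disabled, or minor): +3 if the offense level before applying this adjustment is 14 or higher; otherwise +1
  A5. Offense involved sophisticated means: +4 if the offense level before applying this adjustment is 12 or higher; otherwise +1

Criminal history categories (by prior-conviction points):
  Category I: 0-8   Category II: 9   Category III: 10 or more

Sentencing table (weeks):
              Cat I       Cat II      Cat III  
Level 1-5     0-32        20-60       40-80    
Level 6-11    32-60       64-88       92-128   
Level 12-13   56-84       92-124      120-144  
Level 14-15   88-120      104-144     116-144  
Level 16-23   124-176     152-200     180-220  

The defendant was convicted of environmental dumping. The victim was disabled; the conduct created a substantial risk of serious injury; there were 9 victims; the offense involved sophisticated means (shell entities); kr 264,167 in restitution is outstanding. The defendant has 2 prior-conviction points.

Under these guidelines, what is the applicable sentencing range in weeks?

Base offense level for environmental dumping: 15.
A1 applies: 15 + 2 = 17.
A2 applies: 17 + 1 = 18.
A3 applies: 18 + 2 = 20.
A4 applies (level before this adjustment is 20 ≥ 14, so +3): 20 + 3 = 23.
A5 applies (level before this adjustment is 23 ≥ 12, so +4): 23 + 4 = 27.
Level 27 exceeds the maximum of 23; capped at 23.
Final offense level: 23.
Criminal history: 2 prior points → Category I (0-8).
Level 23 falls in the 16-23 band.
Grid: Level 16-23 × Category I = 124-176 weeks.

124-176 weeks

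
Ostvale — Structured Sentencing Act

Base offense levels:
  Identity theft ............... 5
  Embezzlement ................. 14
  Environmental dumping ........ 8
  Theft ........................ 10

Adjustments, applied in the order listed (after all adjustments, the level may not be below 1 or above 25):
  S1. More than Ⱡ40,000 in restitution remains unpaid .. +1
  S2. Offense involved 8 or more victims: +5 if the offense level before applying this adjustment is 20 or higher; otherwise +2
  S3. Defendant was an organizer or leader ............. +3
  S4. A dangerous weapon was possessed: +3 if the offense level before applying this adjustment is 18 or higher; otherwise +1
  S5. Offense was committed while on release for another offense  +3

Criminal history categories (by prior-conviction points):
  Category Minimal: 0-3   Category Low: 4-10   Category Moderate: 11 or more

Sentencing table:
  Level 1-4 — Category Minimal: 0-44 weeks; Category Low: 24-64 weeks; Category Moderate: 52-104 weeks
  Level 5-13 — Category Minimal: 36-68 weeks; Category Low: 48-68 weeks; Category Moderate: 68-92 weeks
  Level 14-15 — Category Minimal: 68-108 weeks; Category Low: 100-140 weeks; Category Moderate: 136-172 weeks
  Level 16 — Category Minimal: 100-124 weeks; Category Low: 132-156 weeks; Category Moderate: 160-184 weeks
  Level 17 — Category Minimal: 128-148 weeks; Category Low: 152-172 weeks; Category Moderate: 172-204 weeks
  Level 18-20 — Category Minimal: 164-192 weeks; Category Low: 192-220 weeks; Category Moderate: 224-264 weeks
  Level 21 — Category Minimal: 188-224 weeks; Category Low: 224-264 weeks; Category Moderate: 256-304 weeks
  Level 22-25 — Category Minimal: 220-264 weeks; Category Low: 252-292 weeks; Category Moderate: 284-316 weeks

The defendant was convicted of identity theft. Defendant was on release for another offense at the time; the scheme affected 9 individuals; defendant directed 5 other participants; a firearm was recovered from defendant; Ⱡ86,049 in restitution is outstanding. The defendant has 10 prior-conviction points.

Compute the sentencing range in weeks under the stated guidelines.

Base offense level for identity theft: 5.
S1 applies: 5 + 1 = 6.
S2 applies (level before this adjustment is 6 < 20, so +2): 6 + 2 = 8.
S3 applies: 8 + 3 = 11.
S4 applies (level before this adjustment is 11 < 18, so +1): 11 + 1 = 12.
S5 applies: 12 + 3 = 15.
Final offense level: 15.
Criminal history: 10 prior points → Category Low (4-10).
Level 15 falls in the 14-15 band.
Grid: Level 14-15 × Category Low = 100-140 weeks.

100-140 weeks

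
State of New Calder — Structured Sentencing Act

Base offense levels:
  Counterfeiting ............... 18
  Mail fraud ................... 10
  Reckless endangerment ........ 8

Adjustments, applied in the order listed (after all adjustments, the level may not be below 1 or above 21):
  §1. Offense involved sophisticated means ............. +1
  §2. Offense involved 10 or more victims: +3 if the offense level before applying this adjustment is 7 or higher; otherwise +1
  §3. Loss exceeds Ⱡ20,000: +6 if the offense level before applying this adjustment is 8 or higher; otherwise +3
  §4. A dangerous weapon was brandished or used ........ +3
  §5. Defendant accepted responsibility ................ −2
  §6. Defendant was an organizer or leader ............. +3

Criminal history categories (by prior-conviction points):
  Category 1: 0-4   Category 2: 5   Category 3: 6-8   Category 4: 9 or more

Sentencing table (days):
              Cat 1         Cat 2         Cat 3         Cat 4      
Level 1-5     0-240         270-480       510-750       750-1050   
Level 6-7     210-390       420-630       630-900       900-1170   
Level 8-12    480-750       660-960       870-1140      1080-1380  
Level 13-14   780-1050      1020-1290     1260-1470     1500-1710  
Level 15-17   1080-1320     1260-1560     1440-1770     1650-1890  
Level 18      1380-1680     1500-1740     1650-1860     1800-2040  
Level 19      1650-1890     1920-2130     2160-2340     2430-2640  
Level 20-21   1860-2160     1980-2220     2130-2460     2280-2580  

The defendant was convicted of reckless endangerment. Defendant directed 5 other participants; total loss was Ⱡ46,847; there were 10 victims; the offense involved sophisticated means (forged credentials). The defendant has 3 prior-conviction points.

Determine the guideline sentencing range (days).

Base offense level for reckless endangerment: 8.
§1 applies: 8 + 1 = 9.
§2 applies (level before this adjustment is 9 ≥ 7, so +3): 9 + 3 = 12.
§3 applies (level before this adjustment is 12 ≥ 8, so +6): 12 + 6 = 18.
§6 applies: 18 + 3 = 21.
Final offense level: 21.
Criminal history: 3 prior points → Category 1 (0-4).
Level 21 falls in the 20-21 band.
Grid: Level 20-21 × Category 1 = 1860-2160 days.

1860-2160 days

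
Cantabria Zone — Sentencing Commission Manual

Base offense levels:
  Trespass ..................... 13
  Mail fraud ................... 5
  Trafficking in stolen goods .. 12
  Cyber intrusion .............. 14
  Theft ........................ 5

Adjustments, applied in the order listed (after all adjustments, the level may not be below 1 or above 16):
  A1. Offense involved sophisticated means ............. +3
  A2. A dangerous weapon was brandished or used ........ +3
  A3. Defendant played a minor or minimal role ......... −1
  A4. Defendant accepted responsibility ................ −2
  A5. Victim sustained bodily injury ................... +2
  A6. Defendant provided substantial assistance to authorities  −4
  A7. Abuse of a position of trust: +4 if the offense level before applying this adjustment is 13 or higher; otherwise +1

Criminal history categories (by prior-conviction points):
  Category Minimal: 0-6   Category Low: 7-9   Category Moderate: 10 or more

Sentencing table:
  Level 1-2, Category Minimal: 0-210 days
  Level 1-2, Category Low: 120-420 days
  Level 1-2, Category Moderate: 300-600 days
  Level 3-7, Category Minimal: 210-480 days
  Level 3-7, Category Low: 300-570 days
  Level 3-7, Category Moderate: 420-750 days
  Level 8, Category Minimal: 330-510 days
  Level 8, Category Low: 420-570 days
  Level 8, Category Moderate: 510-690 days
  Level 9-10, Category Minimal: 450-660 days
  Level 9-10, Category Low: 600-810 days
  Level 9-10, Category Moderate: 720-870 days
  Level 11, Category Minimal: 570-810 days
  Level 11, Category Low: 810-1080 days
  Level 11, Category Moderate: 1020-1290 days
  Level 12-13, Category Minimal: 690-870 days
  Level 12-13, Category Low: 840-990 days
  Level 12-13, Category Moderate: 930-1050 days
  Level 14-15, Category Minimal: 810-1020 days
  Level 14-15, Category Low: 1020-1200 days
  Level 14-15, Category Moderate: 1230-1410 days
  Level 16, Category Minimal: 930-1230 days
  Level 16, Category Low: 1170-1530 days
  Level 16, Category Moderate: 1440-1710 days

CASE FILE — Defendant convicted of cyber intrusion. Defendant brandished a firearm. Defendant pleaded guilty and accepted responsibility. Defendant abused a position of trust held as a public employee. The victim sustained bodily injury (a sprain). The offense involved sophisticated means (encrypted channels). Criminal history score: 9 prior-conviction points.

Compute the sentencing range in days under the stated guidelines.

Base offense level for cyber intrusion: 14.
A1 applies: 14 + 3 = 17.
A2 applies: 17 + 3 = 20.
A4 applies: 20 − 2 = 18.
A5 applies: 18 + 2 = 20.
A6 does not apply.
A7 applies (level before this adjustment is 20 ≥ 13, so +4): 20 + 4 = 24.
Level 24 exceeds the maximum of 16; capped at 16.
Final offense level: 16.
Criminal history: 9 prior points → Category Low (7-9).
Level 16 falls in the 16 band.
Grid: Level 16 × Category Low = 1170-1530 days.

1170-1530 days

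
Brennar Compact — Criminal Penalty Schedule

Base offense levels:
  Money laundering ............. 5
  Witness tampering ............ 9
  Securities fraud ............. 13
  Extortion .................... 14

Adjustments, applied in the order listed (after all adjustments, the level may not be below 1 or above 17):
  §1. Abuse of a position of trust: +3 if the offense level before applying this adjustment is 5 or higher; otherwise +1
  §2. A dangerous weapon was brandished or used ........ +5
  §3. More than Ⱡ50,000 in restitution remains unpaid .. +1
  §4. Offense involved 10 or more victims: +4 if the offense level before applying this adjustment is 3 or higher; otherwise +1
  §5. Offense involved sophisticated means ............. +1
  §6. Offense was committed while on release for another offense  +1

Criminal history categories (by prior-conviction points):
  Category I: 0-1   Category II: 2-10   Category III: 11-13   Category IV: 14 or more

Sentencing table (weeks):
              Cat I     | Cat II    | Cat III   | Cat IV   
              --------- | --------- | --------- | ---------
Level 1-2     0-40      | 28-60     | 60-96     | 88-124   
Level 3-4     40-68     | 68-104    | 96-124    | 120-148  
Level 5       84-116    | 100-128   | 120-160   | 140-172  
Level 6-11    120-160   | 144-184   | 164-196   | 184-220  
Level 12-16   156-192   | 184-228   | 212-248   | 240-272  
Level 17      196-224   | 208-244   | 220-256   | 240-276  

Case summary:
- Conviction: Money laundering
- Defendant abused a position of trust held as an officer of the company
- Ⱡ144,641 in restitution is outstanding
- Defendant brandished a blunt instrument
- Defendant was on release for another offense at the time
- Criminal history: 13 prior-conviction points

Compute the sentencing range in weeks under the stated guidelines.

212-248 weeks

Base offense level for money laundering: 5.
§1 applies (level before this adjustment is 5 ≥ 5, so +3): 5 + 3 = 8.
§2 applies: 8 + 5 = 13.
§3 applies: 13 + 1 = 14.
§5 does not apply.
§6 applies: 14 + 1 = 15.
Final offense level: 15.
Criminal history: 13 prior points → Category III (11-13).
Level 15 falls in the 12-16 band.
Grid: Level 12-16 × Category III = 212-248 weeks.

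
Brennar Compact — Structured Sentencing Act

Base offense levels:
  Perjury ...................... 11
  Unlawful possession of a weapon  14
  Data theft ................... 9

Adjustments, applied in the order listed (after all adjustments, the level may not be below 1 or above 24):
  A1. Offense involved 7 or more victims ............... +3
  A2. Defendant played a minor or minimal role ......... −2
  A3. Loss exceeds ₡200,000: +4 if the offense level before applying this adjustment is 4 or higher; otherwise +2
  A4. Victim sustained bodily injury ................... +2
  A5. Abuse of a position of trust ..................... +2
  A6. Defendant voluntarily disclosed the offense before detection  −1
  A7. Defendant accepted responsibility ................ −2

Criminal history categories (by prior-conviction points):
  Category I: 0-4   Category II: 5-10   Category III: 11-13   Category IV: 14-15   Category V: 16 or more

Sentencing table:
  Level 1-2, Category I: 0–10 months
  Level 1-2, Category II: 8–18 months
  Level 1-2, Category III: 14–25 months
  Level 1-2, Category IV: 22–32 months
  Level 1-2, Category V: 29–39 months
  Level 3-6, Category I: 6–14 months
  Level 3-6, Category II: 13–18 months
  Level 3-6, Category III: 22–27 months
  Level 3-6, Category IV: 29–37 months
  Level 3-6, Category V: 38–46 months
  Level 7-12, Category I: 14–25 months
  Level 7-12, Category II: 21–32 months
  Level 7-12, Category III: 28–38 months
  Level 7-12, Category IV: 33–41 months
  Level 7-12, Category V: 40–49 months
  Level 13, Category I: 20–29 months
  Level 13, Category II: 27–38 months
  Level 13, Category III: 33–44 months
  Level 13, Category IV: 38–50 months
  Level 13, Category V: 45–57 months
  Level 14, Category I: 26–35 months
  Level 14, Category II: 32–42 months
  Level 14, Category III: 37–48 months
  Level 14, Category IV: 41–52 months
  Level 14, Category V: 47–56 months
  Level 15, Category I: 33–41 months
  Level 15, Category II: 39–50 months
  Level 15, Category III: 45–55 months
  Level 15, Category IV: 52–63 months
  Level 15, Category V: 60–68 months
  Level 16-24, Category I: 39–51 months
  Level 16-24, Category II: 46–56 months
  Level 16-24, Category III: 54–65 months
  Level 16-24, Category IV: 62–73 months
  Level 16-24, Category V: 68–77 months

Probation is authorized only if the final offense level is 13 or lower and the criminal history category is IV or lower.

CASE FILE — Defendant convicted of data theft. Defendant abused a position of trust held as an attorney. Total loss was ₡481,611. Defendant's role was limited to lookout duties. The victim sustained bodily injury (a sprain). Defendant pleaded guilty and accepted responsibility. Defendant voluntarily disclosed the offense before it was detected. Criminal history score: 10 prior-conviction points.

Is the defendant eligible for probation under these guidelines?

Yes

Base offense level for data theft: 9.
A1 does not apply.
A2 applies: 9 − 2 = 7.
A3 applies (level before this adjustment is 7 ≥ 4, so +4): 7 + 4 = 11.
A4 applies: 11 + 2 = 13.
A5 applies: 13 + 2 = 15.
A6 applies: 15 − 1 = 14.
A7 applies: 14 − 2 = 12.
Final offense level: 12.
Criminal history: 10 prior points → Category II (5-10).
Level 12 falls in the 7-12 band.
Grid: Level 7-12 × Category II = 21-32 months.
Probation check: level 12 ≤ 13 and category II ≤ IV → eligible.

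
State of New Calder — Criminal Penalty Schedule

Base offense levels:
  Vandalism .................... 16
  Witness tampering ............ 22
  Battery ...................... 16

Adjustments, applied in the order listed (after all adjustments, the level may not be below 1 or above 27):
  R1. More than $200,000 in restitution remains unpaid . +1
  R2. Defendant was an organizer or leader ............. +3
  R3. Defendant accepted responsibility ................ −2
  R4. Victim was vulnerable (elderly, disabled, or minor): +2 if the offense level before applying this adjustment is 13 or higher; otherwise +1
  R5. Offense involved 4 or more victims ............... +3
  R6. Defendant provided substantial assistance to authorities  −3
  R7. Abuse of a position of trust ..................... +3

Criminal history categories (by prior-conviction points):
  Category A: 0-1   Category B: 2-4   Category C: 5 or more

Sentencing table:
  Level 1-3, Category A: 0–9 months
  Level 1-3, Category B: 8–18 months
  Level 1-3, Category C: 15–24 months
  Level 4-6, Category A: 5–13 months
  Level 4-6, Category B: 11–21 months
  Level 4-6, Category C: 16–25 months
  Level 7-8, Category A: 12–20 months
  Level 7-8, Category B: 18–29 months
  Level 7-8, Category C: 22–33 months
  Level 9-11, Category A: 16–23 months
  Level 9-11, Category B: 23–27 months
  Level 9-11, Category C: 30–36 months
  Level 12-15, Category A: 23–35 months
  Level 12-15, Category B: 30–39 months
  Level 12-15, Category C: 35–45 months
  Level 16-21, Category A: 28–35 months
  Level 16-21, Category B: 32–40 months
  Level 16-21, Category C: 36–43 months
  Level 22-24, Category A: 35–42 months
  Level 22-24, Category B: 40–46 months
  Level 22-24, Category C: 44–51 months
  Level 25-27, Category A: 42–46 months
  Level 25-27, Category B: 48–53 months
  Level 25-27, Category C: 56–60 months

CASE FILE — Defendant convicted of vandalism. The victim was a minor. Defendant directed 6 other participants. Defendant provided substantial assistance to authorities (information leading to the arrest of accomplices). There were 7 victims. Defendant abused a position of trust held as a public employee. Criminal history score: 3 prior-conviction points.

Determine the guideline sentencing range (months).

Base offense level for vandalism: 16.
R1 does not apply.
R2 applies: 16 + 3 = 19.
R3 does not apply.
R4 applies (level before this adjustment is 19 ≥ 13, so +2): 19 + 2 = 21.
R5 applies: 21 + 3 = 24.
R6 applies: 24 − 3 = 21.
R7 applies: 21 + 3 = 24.
Final offense level: 24.
Criminal history: 3 prior points → Category B (2-4).
Level 24 falls in the 22-24 band.
Grid: Level 22-24 × Category B = 40-46 months.

40-46 months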